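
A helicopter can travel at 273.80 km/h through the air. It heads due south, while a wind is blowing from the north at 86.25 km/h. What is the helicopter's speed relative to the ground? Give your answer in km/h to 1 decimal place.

360.1 km/h

Taking east as x and north as y: velocity relative to the air = (0.000, -273.800) km/h; the air relative to ground = (0.000, -86.250) km/h.
Velocity relative to ground = (0.000, -273.800) + (0.000, -86.250) = (0.000, -360.050) km/h.
Speed = |(0.000, -360.050)| = 360.050 km/h.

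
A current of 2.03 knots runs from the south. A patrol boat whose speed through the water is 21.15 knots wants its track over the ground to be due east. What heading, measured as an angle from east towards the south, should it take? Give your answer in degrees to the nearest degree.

6°

The current pushes perpendicular to the desired track; the heading must have a component into the current equal to 2.03 knots: 21.15 sin θ = 2.03.
sin θ = 0.0960, so θ = 5.508°.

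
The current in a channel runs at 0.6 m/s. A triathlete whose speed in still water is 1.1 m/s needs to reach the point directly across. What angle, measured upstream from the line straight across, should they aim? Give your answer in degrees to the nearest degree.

To cancel the current, the upstream component of the triathlete's velocity must equal the flow: 1.1 sin θ = 0.6.
sin θ = 0.6 / 1.1 = 0.5455.
θ = arcsin(0.5455) = 33.056°.

33°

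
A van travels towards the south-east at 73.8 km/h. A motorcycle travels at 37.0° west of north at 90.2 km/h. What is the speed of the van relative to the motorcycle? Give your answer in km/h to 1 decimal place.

Taking east as x and north as y: van velocity = (52.184, -52.184) km/h; motorcycle velocity = (-54.284, 72.037) km/h.
Velocity of van relative to motorcycle = (52.184, -52.184) − (-54.284, 72.037) = (106.468, -124.221) km/h.
Magnitude = |(106.468, -124.221)| = 163.605 km/h.

163.6 km/h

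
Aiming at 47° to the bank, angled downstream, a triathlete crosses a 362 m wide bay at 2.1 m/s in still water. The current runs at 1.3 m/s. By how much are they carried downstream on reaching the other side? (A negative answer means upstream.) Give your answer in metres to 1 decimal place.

644.0 m

Perpendicular speed = 1.536 m/s; crossing time = 362 / 1.536 = 235.701 s.
Net downstream speed = 2.732 m/s.
Drift = 2.732 × 235.701 = 643.982 m (downstream).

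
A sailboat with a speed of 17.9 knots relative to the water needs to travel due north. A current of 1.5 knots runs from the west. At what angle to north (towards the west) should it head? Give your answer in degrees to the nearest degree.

The current pushes perpendicular to the desired track; the heading must have a component into the current equal to 1.5 knots: 17.9 sin θ = 1.5.
sin θ = 0.0838, so θ = 4.807°.

5°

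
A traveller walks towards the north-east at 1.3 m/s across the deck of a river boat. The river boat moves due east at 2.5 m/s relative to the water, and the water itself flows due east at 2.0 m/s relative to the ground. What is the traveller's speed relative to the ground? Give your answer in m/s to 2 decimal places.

In east/north components (m/s): traveller relative to river boat = (0.919, 0.919); river boat relative to water = (2.500, 0.000); water relative to ground = (2.000, 0.000).
Sum = (5.419, 0.919) m/s.
Speed = |(5.419, 0.919)| = 5.497 m/s.

5.50 m/s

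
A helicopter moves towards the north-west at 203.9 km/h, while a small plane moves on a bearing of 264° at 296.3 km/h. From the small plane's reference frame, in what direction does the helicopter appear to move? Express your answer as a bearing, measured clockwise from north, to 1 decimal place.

040.7°

Taking east as x and north as y: helicopter velocity = (-144.179, 144.179) km/h; small plane velocity = (-294.677, -30.972) km/h.
Velocity of helicopter relative to small plane = (-144.179, 144.179) − (-294.677, -30.972) = (150.498, 175.151) km/h.
Bearing = atan2(150.50, 175.15) = 40.67° clockwise from north.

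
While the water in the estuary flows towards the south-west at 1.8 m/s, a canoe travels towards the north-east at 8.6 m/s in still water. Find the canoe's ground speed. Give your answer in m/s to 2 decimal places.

6.80 m/s

Taking east as x and north as y: velocity relative to the water = (6.081, 6.081) m/s; the water relative to ground = (-1.273, -1.273) m/s.
Velocity relative to ground = (6.081, 6.081) + (-1.273, -1.273) = (4.808, 4.808) m/s.
Speed = |(4.808, 4.808)| = 6.800 m/s.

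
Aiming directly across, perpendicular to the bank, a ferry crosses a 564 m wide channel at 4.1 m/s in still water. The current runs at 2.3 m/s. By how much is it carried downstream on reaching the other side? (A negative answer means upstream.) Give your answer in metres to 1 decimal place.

Perpendicular speed = 4.100 m/s; crossing time = 564 / 4.100 = 137.561 s.
Net downstream speed = 2.300 m/s.
Drift = 2.300 × 137.561 = 316.390 m (downstream).

316.4 m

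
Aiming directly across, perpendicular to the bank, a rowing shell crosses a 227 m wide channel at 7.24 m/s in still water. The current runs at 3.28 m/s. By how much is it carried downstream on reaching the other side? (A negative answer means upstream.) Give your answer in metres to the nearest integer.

Perpendicular speed = 7.240 m/s; crossing time = 227 / 7.240 = 31.354 s.
Net downstream speed = 3.280 m/s.
Drift = 3.280 × 31.354 = 102.840 m (downstream).

103 m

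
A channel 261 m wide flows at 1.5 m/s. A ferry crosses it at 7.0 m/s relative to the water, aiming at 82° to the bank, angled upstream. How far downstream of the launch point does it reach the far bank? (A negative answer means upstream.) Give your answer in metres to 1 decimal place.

Perpendicular speed = 6.932 m/s; crossing time = 261 / 6.932 = 37.652 s.
Net downstream speed = 0.526 m/s.
Drift = 0.526 × 37.652 = 19.797 m (downstream).

19.8 m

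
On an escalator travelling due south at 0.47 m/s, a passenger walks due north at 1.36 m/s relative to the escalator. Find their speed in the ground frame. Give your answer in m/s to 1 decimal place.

Taking east as x and north as y: escalator velocity = (0.000, -0.470) m/s; passenger velocity relative to escalator = (0.000, 1.360) m/s.
Velocity relative to ground = (0.000, -0.470) + (0.000, 1.360) = (0.000, 0.890) m/s.
Speed = |(0.000, 0.890)| = 0.890 m/s.

0.9 m/s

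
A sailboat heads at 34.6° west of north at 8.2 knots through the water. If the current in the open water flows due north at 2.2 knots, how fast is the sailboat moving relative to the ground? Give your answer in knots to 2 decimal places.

10.09 knots

Taking east as x and north as y: velocity relative to the water = (-4.656, 6.750) knots; the water relative to ground = (0.000, 2.200) knots.
Velocity relative to ground = (-4.656, 6.750) + (0.000, 2.200) = (-4.656, 8.950) knots.
Speed = |(-4.656, 8.950)| = 10.089 knots.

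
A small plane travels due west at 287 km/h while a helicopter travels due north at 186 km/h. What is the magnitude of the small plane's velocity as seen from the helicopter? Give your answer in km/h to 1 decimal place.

Taking east as x and north as y: small plane velocity = (-287.000, 0.000) km/h; helicopter velocity = (0.000, 186.000) km/h.
Velocity of small plane relative to helicopter = (-287.000, 0.000) − (0.000, 186.000) = (-287.000, -186.000) km/h.
Magnitude = |(-287.000, -186.000)| = 342.001 km/h.

342.0 km/h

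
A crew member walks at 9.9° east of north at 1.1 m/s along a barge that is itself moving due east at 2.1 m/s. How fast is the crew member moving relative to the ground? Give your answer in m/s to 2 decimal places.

2.53 m/s

Taking east as x and north as y: barge velocity = (2.100, 0.000) m/s; crew member velocity relative to barge = (0.189, 1.084) m/s.
Velocity relative to ground = (2.100, 0.000) + (0.189, 1.084) = (2.289, 1.084) m/s.
Speed = |(2.289, 1.084)| = 2.533 m/s.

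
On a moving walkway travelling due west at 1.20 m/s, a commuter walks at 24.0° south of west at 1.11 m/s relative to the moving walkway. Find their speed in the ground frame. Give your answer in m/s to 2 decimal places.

Taking east as x and north as y: moving walkway velocity = (-1.200, 0.000) m/s; commuter velocity relative to moving walkway = (-1.014, -0.451) m/s.
Velocity relative to ground = (-1.200, 0.000) + (-1.014, -0.451) = (-2.214, -0.451) m/s.
Speed = |(-2.214, -0.451)| = 2.260 m/s.

2.26 m/s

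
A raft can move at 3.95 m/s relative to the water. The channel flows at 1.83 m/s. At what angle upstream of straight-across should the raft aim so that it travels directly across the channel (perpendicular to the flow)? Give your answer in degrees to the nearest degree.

28°

To cancel the current, the upstream component of the raft's velocity must equal the flow: 3.95 sin θ = 1.83.
sin θ = 1.83 / 3.95 = 0.4633.
θ = arcsin(0.4633) = 27.600°.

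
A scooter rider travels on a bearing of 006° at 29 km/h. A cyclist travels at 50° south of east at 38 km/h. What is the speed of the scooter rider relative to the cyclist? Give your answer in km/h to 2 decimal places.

61.77 km/h

Taking east as x and north as y: scooter rider velocity = (3.031, 28.841) km/h; cyclist velocity = (24.426, -29.110) km/h.
Velocity of scooter rider relative to cyclist = (3.031, 28.841) − (24.426, -29.110) = (-21.395, 57.951) km/h.
Magnitude = |(-21.395, 57.951)| = 61.774 km/h.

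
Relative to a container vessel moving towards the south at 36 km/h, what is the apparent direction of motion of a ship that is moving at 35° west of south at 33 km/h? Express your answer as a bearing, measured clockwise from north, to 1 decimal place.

Taking east as x and north as y: ship velocity = (-18.928, -27.032) km/h; container vessel velocity = (0.000, -36.000) km/h.
Velocity of ship relative to container vessel = (-18.928, -27.032) − (0.000, -36.000) = (-18.928, 8.968) km/h.
Bearing = atan2(-18.93, 8.97) = 295.35° clockwise from north.

295.4°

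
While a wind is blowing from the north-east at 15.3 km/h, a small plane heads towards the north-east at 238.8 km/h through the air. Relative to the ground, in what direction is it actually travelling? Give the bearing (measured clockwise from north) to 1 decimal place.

045.0°

Taking east as x and north as y: velocity relative to the air = (168.857, 168.857) km/h; the air relative to ground = (-10.819, -10.819) km/h.
Velocity relative to ground = (168.857, 168.857) + (-10.819, -10.819) = (158.038, 158.038) km/h.
Bearing = atan2(158.04, 158.04) = 45.00° clockwise from north.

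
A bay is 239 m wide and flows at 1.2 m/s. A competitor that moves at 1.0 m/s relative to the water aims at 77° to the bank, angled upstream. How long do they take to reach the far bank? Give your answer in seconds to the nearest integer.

245 s

The component of the competitor's velocity perpendicular to the bank is 1.0 × sin 77° = 0.974 m/s.
The current is parallel to the bank, so it does not affect the crossing time.
Time = 239 / 0.974 = 245.287 s.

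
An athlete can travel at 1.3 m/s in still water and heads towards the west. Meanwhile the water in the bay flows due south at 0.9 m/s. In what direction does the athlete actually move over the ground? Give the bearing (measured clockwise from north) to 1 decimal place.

235.3°

Taking east as x and north as y: velocity relative to the water = (-1.300, 0.000) m/s; the water relative to ground = (0.000, -0.900) m/s.
Velocity relative to ground = (-1.300, 0.000) + (0.000, -0.900) = (-1.300, -0.900) m/s.
Bearing = atan2(-1.30, -0.90) = 235.30° clockwise from north.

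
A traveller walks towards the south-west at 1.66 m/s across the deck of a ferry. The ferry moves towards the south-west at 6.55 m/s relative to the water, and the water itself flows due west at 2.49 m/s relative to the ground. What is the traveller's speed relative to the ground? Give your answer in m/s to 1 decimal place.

10.1 m/s

In east/north components (m/s): traveller relative to ferry = (-1.174, -1.174); ferry relative to water = (-4.632, -4.632); water relative to ground = (-2.490, 0.000).
Sum = (-8.295, -5.805) m/s.
Speed = |(-8.295, -5.805)| = 10.125 m/s.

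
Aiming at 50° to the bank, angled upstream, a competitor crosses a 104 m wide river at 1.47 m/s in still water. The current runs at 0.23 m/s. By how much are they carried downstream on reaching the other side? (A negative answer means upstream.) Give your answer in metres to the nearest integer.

Perpendicular speed = 1.126 m/s; crossing time = 104 / 1.126 = 92.355 s.
Net downstream speed = -0.715 m/s.
Drift = -0.715 × 92.355 = -66.025 m (upstream).

-66 m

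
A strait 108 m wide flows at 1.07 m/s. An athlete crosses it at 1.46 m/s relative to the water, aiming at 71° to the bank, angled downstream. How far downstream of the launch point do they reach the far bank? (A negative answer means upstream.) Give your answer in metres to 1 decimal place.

120.9 m

Perpendicular speed = 1.380 m/s; crossing time = 108 / 1.380 = 78.235 s.
Net downstream speed = 1.545 m/s.
Drift = 1.545 × 78.235 = 120.899 m (downstream).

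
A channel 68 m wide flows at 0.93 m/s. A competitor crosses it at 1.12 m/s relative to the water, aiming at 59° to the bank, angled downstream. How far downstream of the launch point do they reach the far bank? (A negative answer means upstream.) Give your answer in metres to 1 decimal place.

Perpendicular speed = 0.960 m/s; crossing time = 68 / 0.960 = 70.831 s.
Net downstream speed = 1.507 m/s.
Drift = 1.507 × 70.831 = 106.732 m (downstream).

106.7 m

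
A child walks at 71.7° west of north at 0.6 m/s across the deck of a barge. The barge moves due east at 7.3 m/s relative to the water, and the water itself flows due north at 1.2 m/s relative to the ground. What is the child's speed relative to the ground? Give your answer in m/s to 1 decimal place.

In east/north components (m/s): child relative to barge = (-0.570, 0.188); barge relative to water = (7.300, 0.000); water relative to ground = (0.000, 1.200).
Sum = (6.730, 1.388) m/s.
Speed = |(6.730, 1.388)| = 6.872 m/s.

6.9 m/s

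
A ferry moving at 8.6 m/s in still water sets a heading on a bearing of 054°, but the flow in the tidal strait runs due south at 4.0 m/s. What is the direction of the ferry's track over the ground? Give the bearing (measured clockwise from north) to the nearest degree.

Taking east as x and north as y: velocity relative to the water = (6.958, 5.055) m/s; the water relative to ground = (0.000, -4.000) m/s.
Velocity relative to ground = (6.958, 5.055) + (0.000, -4.000) = (6.958, 1.055) m/s.
Bearing = atan2(6.96, 1.05) = 81.38° clockwise from north.

081°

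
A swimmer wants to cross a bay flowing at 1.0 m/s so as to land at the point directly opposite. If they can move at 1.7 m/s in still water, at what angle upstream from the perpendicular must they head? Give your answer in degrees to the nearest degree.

36°

To cancel the current, the upstream component of the swimmer's velocity must equal the flow: 1.7 sin θ = 1.0.
sin θ = 1.0 / 1.7 = 0.5882.
θ = arcsin(0.5882) = 36.032°.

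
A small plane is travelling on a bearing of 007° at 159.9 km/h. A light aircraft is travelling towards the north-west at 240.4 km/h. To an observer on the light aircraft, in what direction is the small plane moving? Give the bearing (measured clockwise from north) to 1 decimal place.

093.4°

Taking east as x and north as y: small plane velocity = (19.487, 158.708) km/h; light aircraft velocity = (-169.988, 169.988) km/h.
Velocity of small plane relative to light aircraft = (19.487, 158.708) − (-169.988, 169.988) = (189.475, -11.280) km/h.
Bearing = atan2(189.48, -11.28) = 93.41° clockwise from north.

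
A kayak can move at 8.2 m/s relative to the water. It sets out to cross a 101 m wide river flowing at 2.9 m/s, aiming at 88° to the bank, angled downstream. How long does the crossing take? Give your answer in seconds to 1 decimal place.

12.3 s

The component of the kayak's velocity perpendicular to the bank is 8.2 × sin 88° = 8.195 m/s.
The current is parallel to the bank, so it does not affect the crossing time.
Time = 101 / 8.195 = 12.325 s.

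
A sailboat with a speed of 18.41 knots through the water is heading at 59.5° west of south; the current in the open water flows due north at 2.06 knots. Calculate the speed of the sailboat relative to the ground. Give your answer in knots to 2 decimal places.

17.45 knots

Taking east as x and north as y: velocity relative to the water = (-15.863, -9.344) knots; the water relative to ground = (0.000, 2.060) knots.
Velocity relative to ground = (-15.863, -9.344) + (0.000, 2.060) = (-15.863, -7.284) knots.
Speed = |(-15.863, -7.284)| = 17.455 knots.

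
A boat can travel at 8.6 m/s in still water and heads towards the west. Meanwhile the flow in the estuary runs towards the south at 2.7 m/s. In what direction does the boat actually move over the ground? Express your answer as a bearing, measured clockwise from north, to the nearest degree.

253°

Taking east as x and north as y: velocity relative to the water = (-8.600, 0.000) m/s; the water relative to ground = (0.000, -2.700) m/s.
Velocity relative to ground = (-8.600, 0.000) + (0.000, -2.700) = (-8.600, -2.700) m/s.
Bearing = atan2(-8.60, -2.70) = 252.57° clockwise from north.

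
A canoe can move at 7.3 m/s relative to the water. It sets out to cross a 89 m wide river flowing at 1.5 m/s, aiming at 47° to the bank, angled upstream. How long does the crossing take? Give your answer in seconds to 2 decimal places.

16.67 s

The component of the canoe's velocity perpendicular to the bank is 7.3 × sin 47° = 5.339 m/s.
The flow acts along the bank and has no component across it.
Time = 89 / 5.339 = 16.670 s.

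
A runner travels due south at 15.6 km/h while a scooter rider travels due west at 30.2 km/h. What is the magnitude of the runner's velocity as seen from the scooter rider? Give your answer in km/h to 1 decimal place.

34.0 km/h

Taking east as x and north as y: runner velocity = (0.000, -15.600) km/h; scooter rider velocity = (-30.200, 0.000) km/h.
Velocity of runner relative to scooter rider = (0.000, -15.600) − (-30.200, 0.000) = (30.200, -15.600) km/h.
Magnitude = |(30.200, -15.600)| = 33.991 km/h.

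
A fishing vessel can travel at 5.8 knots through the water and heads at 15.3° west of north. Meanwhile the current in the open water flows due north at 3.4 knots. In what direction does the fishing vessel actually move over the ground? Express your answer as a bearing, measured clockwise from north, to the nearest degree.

350°

Taking east as x and north as y: velocity relative to the water = (-1.530, 5.594) knots; the water relative to ground = (0.000, 3.400) knots.
Velocity relative to ground = (-1.530, 5.594) + (0.000, 3.400) = (-1.530, 8.994) knots.
Bearing = atan2(-1.53, 8.99) = 350.34° clockwise from north.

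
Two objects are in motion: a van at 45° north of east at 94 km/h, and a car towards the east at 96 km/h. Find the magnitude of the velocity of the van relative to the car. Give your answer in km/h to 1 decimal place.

Taking east as x and north as y: van velocity = (66.468, 66.468) km/h; car velocity = (96.000, 0.000) km/h.
Velocity of van relative to car = (66.468, 66.468) − (96.000, 0.000) = (-29.532, 66.468) km/h.
Magnitude = |(-29.532, 66.468)| = 72.733 km/h.

72.7 km/h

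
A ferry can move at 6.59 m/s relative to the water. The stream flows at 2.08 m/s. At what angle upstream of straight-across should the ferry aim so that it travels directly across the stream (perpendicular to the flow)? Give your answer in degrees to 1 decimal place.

18.4°

To cancel the current, the upstream component of the ferry's velocity must equal the flow: 6.59 sin θ = 2.08.
sin θ = 2.08 / 6.59 = 0.3156.
θ = arcsin(0.3156) = 18.399°.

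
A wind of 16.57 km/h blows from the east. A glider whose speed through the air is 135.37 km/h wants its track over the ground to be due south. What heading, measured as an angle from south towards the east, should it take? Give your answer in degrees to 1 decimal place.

7.0°

The wind pushes perpendicular to the desired track; the heading must have a component into the wind equal to 16.57 km/h: 135.37 sin θ = 16.57.
sin θ = 0.1224, so θ = 7.031°.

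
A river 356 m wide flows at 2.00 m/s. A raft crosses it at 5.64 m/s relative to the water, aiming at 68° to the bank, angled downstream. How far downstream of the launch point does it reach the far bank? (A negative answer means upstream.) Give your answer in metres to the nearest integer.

Perpendicular speed = 5.229 m/s; crossing time = 356 / 5.229 = 68.078 s.
Net downstream speed = 4.113 m/s.
Drift = 4.113 × 68.078 = 279.989 m (downstream).

280 m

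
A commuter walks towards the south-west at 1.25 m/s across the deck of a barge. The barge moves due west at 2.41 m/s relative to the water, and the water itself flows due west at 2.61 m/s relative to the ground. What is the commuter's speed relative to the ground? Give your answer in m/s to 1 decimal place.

In east/north components (m/s): commuter relative to barge = (-0.884, -0.884); barge relative to water = (-2.410, 0.000); water relative to ground = (-2.610, 0.000).
Sum = (-5.904, -0.884) m/s.
Speed = |(-5.904, -0.884)| = 5.970 m/s.

6.0 m/s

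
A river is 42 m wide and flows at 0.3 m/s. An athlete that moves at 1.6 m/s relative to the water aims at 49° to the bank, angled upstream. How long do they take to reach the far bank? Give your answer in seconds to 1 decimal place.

The component of the athlete's velocity perpendicular to the bank is 1.6 × sin 49° = 1.208 m/s.
The flow acts along the bank and has no component across it.
Time = 42 / 1.208 = 34.782 s.

34.8 s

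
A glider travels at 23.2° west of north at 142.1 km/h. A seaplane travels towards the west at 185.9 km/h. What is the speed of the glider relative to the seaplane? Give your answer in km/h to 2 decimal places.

184.22 km/h

Taking east as x and north as y: glider velocity = (-55.979, 130.609) km/h; seaplane velocity = (-185.900, 0.000) km/h.
Velocity of glider relative to seaplane = (-55.979, 130.609) − (-185.900, 0.000) = (129.921, 130.609) km/h.
Magnitude = |(129.921, 130.609)| = 184.223 km/h.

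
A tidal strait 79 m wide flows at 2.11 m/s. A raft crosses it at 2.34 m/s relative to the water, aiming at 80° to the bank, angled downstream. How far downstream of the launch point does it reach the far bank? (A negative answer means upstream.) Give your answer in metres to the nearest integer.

86 m

Perpendicular speed = 2.304 m/s; crossing time = 79 / 2.304 = 34.281 s.
Net downstream speed = 2.516 m/s.
Drift = 2.516 × 34.281 = 86.264 m (downstream).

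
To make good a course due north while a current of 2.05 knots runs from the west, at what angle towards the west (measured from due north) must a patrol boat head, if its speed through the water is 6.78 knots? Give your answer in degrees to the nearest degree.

18°

The current pushes perpendicular to the desired track; the heading must have a component into the current equal to 2.05 knots: 6.78 sin θ = 2.05.
sin θ = 0.3024, so θ = 17.599°.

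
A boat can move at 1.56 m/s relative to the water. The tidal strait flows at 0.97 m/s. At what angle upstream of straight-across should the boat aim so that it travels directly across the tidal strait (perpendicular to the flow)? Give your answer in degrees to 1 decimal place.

To cancel the current, the upstream component of the boat's velocity must equal the flow: 1.56 sin θ = 0.97.
sin θ = 0.97 / 1.56 = 0.6218.
θ = arcsin(0.6218) = 38.447°.

38.4°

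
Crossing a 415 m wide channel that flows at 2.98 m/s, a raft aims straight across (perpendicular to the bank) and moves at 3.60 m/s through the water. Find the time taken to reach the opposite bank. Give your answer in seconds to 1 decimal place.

The component of the raft's velocity perpendicular to the bank is 3.60 m/s.
The flow acts along the bank and has no component across it.
Time = 415 / 3.600 = 115.278 s.

115.3 s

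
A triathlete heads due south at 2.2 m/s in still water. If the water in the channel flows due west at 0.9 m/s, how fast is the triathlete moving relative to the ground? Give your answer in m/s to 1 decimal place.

Taking east as x and north as y: velocity relative to the water = (0.000, -2.200) m/s; the water relative to ground = (-0.900, 0.000) m/s.
Velocity relative to ground = (0.000, -2.200) + (-0.900, 0.000) = (-0.900, -2.200) m/s.
Speed = |(-0.900, -2.200)| = 2.377 m/s.

2.4 m/s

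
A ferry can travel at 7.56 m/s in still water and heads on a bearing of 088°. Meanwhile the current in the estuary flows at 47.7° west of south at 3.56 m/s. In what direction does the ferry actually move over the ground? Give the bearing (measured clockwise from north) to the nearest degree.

Taking east as x and north as y: velocity relative to the water = (7.555, 0.264) m/s; the water relative to ground = (-2.633, -2.396) m/s.
Velocity relative to ground = (7.555, 0.264) + (-2.633, -2.396) = (4.922, -2.132) m/s.
Bearing = atan2(4.92, -2.13) = 113.42° clockwise from north.

113°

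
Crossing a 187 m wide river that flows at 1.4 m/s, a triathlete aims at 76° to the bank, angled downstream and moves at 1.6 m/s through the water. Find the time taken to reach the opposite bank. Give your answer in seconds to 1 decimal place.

The component of the triathlete's velocity perpendicular to the bank is 1.6 × sin 76° = 1.552 m/s.
The current is parallel to the bank, so it does not affect the crossing time.
Time = 187 / 1.552 = 120.453 s.

120.5 s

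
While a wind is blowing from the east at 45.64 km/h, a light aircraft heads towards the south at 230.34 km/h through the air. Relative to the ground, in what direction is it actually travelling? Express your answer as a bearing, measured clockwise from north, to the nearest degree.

Taking east as x and north as y: velocity relative to the air = (0.000, -230.340) km/h; the air relative to ground = (-45.640, 0.000) km/h.
Velocity relative to ground = (0.000, -230.340) + (-45.640, 0.000) = (-45.640, -230.340) km/h.
Bearing = atan2(-45.64, -230.34) = 191.21° clockwise from north.

191°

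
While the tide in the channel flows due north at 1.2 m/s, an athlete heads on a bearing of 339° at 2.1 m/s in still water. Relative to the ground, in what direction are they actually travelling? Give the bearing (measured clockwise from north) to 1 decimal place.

Taking east as x and north as y: velocity relative to the water = (-0.753, 1.961) m/s; the water relative to ground = (0.000, 1.200) m/s.
Velocity relative to ground = (-0.753, 1.961) + (0.000, 1.200) = (-0.753, 3.161) m/s.
Bearing = atan2(-0.75, 3.16) = 346.61° clockwise from north.

346.6°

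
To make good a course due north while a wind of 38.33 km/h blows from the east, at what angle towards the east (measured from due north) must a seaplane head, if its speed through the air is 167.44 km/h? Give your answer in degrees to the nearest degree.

13°

The wind pushes perpendicular to the desired track; the heading must have a component into the wind equal to 38.33 km/h: 167.44 sin θ = 38.33.
sin θ = 0.2289, so θ = 13.233°.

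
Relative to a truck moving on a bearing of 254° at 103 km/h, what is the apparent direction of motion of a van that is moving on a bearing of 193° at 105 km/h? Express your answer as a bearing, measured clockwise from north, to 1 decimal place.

Taking east as x and north as y: van velocity = (-23.620, -102.309) km/h; truck velocity = (-99.010, -28.391) km/h.
Velocity of van relative to truck = (-23.620, -102.309) − (-99.010, -28.391) = (75.390, -73.918) km/h.
Bearing = atan2(75.39, -73.92) = 134.44° clockwise from north.

134.4°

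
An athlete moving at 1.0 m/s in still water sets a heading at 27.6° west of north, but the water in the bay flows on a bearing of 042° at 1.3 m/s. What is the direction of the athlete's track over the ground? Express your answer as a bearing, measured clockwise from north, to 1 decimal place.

Taking east as x and north as y: velocity relative to the water = (-0.463, 0.886) m/s; the water relative to ground = (0.870, 0.966) m/s.
Velocity relative to ground = (-0.463, 0.886) + (0.870, 0.966) = (0.407, 1.852) m/s.
Bearing = atan2(0.41, 1.85) = 12.38° clockwise from north.

012.4°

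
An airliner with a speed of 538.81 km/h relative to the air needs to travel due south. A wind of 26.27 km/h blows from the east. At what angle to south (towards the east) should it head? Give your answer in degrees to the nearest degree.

The wind pushes perpendicular to the desired track; the heading must have a component into the wind equal to 26.27 km/h: 538.81 sin θ = 26.27.
sin θ = 0.0488, so θ = 2.795°.

3°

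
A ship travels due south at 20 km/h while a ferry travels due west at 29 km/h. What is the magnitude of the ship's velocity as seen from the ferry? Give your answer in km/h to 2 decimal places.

35.23 km/h

Taking east as x and north as y: ship velocity = (0.000, -20.000) km/h; ferry velocity = (-29.000, 0.000) km/h.
Velocity of ship relative to ferry = (0.000, -20.000) − (-29.000, 0.000) = (29.000, -20.000) km/h.
Magnitude = |(29.000, -20.000)| = 35.228 km/h.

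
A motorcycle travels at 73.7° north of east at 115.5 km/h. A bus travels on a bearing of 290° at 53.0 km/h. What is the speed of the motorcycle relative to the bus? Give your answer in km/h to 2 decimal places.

Taking east as x and north as y: motorcycle velocity = (32.417, 110.858) km/h; bus velocity = (-49.804, 18.127) km/h.
Velocity of motorcycle relative to bus = (32.417, 110.858) − (-49.804, 18.127) = (82.221, 92.730) km/h.
Magnitude = |(82.221, 92.730)| = 123.932 km/h.

123.93 km/h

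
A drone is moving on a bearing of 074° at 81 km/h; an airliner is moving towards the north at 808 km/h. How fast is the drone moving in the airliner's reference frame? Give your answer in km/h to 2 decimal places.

Taking east as x and north as y: drone velocity = (77.862, 22.327) km/h; airliner velocity = (0.000, 808.000) km/h.
Velocity of drone relative to airliner = (77.862, 22.327) − (0.000, 808.000) = (77.862, -785.673) km/h.
Magnitude = |(77.862, -785.673)| = 789.522 km/h.

789.52 km/h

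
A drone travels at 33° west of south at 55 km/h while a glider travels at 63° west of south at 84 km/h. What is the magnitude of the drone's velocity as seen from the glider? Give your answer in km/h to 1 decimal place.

Taking east as x and north as y: drone velocity = (-29.955, -46.127) km/h; glider velocity = (-74.845, -38.135) km/h.
Velocity of drone relative to glider = (-29.955, -46.127) − (-74.845, -38.135) = (44.889, -7.992) km/h.
Magnitude = |(44.889, -7.992)| = 45.595 km/h.

45.6 km/h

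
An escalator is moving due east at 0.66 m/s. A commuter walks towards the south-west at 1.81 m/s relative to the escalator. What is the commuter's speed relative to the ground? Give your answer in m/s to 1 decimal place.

Taking east as x and north as y: escalator velocity = (0.660, 0.000) m/s; commuter velocity relative to escalator = (-1.280, -1.280) m/s.
Velocity relative to ground = (0.660, 0.000) + (-1.280, -1.280) = (-0.620, -1.280) m/s.
Speed = |(-0.620, -1.280)| = 1.422 m/s.

1.4 m/s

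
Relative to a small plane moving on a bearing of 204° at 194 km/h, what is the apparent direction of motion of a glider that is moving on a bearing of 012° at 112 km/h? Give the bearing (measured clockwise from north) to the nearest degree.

020°

Taking east as x and north as y: glider velocity = (23.286, 109.553) km/h; small plane velocity = (-78.907, -177.228) km/h.
Velocity of glider relative to small plane = (23.286, 109.553) − (-78.907, -177.228) = (102.193, 286.780) km/h.
Bearing = atan2(102.19, 286.78) = 19.61° clockwise from north.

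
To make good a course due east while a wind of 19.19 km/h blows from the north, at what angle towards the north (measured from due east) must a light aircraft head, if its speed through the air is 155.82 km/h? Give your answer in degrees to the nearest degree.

The wind pushes perpendicular to the desired track; the heading must have a component into the wind equal to 19.19 km/h: 155.82 sin θ = 19.19.
sin θ = 0.1232, so θ = 7.074°.

7°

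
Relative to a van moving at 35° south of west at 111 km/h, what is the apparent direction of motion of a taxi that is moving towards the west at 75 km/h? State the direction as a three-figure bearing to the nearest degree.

Taking east as x and north as y: taxi velocity = (-75.000, 0.000) km/h; van velocity = (-90.926, -63.667) km/h.
Velocity of taxi relative to van = (-75.000, 0.000) − (-90.926, -63.667) = (15.926, 63.667) km/h.
Bearing = atan2(15.93, 63.67) = 14.04° clockwise from north.

014°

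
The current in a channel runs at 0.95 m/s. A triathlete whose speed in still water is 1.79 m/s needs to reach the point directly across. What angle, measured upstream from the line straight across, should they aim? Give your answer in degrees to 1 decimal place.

32.1°

To cancel the current, the upstream component of the triathlete's velocity must equal the flow: 1.79 sin θ = 0.95.
sin θ = 0.95 / 1.79 = 0.5307.
θ = arcsin(0.5307) = 32.055°.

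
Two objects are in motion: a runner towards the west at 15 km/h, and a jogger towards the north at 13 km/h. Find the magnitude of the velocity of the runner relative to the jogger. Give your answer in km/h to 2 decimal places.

Taking east as x and north as y: runner velocity = (-15.000, 0.000) km/h; jogger velocity = (0.000, 13.000) km/h.
Velocity of runner relative to jogger = (-15.000, 0.000) − (0.000, 13.000) = (-15.000, -13.000) km/h.
Magnitude = |(-15.000, -13.000)| = 19.849 km/h.

19.85 km/h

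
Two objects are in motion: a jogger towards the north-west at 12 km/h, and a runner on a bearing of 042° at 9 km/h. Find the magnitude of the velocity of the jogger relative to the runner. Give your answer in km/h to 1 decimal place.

14.6 km/h

Taking east as x and north as y: jogger velocity = (-8.485, 8.485) km/h; runner velocity = (6.022, 6.688) km/h.
Velocity of jogger relative to runner = (-8.485, 8.485) − (6.022, 6.688) = (-14.507, 1.797) km/h.
Magnitude = |(-14.507, 1.797)| = 14.618 km/h.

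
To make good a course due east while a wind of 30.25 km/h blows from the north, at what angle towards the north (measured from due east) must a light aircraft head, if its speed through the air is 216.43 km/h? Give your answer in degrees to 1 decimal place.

The wind pushes perpendicular to the desired track; the heading must have a component into the wind equal to 30.25 km/h: 216.43 sin θ = 30.25.
sin θ = 0.1398, so θ = 8.034°.

8.0°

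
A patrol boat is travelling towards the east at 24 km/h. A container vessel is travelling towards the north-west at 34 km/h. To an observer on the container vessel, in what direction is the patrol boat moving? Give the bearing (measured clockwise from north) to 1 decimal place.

Taking east as x and north as y: patrol boat velocity = (24.000, 0.000) km/h; container vessel velocity = (-24.042, 24.042) km/h.
Velocity of patrol boat relative to container vessel = (24.000, 0.000) − (-24.042, 24.042) = (48.042, -24.042) km/h.
Bearing = atan2(48.04, -24.04) = 116.58° clockwise from north.

116.6°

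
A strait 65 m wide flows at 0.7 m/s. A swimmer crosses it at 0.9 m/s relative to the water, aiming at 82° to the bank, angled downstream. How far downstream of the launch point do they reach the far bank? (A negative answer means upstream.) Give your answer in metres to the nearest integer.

Perpendicular speed = 0.891 m/s; crossing time = 65 / 0.891 = 72.932 s.
Net downstream speed = 0.825 m/s.
Drift = 0.825 × 72.932 = 60.188 m (downstream).

60 m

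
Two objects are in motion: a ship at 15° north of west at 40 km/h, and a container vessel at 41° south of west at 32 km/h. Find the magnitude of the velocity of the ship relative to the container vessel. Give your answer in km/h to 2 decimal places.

34.53 km/h

Taking east as x and north as y: ship velocity = (-38.637, 10.353) km/h; container vessel velocity = (-24.151, -20.994) km/h.
Velocity of ship relative to container vessel = (-38.637, 10.353) − (-24.151, -20.994) = (-14.486, 31.347) km/h.
Magnitude = |(-14.486, 31.347)| = 34.532 km/h.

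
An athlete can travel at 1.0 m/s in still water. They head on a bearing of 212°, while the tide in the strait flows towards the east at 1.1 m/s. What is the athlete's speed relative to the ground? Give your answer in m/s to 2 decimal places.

1.02 m/s

Taking east as x and north as y: velocity relative to the water = (-0.530, -0.848) m/s; the water relative to ground = (1.100, 0.000) m/s.
Velocity relative to ground = (-0.530, -0.848) + (1.100, 0.000) = (0.570, -0.848) m/s.
Speed = |(0.570, -0.848)| = 1.022 m/s.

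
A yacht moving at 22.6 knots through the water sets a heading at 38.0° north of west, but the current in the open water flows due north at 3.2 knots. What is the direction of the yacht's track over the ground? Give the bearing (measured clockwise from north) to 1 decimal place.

313.9°

Taking east as x and north as y: velocity relative to the water = (-17.809, 13.914) knots; the water relative to ground = (0.000, 3.200) knots.
Velocity relative to ground = (-17.809, 13.914) + (0.000, 3.200) = (-17.809, 17.114) knots.
Bearing = atan2(-17.81, 17.11) = 313.86° clockwise from north.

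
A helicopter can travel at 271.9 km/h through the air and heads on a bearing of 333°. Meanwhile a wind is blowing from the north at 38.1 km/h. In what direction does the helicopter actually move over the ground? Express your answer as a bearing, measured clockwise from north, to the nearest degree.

329°

Taking east as x and north as y: velocity relative to the air = (-123.440, 242.265) km/h; the air relative to ground = (0.000, -38.100) km/h.
Velocity relative to ground = (-123.440, 242.265) + (0.000, -38.100) = (-123.440, 204.165) km/h.
Bearing = atan2(-123.44, 204.16) = 328.84° clockwise from north.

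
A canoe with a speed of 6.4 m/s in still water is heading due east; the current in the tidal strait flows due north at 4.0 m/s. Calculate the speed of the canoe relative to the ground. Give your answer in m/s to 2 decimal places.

Taking east as x and north as y: velocity relative to the water = (6.400, 0.000) m/s; the water relative to ground = (0.000, 4.000) m/s.
Velocity relative to ground = (6.400, 0.000) + (0.000, 4.000) = (6.400, 4.000) m/s.
Speed = |(6.400, 4.000)| = 7.547 m/s.

7.55 m/s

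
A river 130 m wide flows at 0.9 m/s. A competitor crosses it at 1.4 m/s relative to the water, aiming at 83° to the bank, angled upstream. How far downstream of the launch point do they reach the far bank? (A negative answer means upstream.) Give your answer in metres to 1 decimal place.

68.2 m

Perpendicular speed = 1.390 m/s; crossing time = 130 / 1.390 = 93.554 s.
Net downstream speed = 0.729 m/s.
Drift = 0.729 × 93.554 = 68.237 m (downstream).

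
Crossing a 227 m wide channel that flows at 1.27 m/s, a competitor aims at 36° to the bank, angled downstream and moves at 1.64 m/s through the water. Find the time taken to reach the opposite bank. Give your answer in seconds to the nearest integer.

The component of the competitor's velocity perpendicular to the bank is 1.64 × sin 36° = 0.964 m/s.
The flow acts along the bank and has no component across it.
Time = 227 / 0.964 = 235.485 s.

235 s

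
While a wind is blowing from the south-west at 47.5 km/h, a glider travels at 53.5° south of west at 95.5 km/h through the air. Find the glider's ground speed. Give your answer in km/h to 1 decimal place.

49.0 km/h

Taking east as x and north as y: velocity relative to the air = (-56.806, -76.768) km/h; the air relative to ground = (33.588, 33.588) km/h.
Velocity relative to ground = (-56.806, -76.768) + (33.588, 33.588) = (-23.218, -43.181) km/h.
Speed = |(-23.218, -43.181)| = 49.027 km/h.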